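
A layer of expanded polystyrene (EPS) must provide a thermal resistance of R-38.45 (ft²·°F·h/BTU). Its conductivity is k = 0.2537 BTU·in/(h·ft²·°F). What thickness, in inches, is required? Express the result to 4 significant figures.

9.755 in

L = R × k = 38.45 × 0.2537 = 9.7548 in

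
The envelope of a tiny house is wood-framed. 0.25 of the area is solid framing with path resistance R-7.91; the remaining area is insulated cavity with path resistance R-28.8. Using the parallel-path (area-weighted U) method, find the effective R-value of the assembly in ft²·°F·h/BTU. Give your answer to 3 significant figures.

U_eff = 0.75/28.8 + 0.25/7.91 = 0.02604 + 0.03161 = 0.05765
R_eff = 1/U_eff = 17.35 ft²·°F·h/BTU

17.3 ft²·°F·h/BTU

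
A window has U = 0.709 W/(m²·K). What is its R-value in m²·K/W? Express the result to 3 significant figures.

R = 1/U = 1/0.709 = 1.41

1.41 m²·K/W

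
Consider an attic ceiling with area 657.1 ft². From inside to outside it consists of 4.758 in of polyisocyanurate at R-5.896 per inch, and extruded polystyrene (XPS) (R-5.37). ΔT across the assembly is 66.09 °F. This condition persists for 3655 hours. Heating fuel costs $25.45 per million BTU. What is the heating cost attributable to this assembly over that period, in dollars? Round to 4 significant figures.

4.758 × 5.896 = 28.053
R_total = 28.053 + 5.37 = 33.423 ft²·°F·h/BTU
Q = 657.1 × 66.09 / 33.423 = 1299.3 BTU/h
E = 1299.3 × 3655 = 4749100 BTU
Cost = 4749100/10⁶ × 25.45 = $120.86

120.9 dollars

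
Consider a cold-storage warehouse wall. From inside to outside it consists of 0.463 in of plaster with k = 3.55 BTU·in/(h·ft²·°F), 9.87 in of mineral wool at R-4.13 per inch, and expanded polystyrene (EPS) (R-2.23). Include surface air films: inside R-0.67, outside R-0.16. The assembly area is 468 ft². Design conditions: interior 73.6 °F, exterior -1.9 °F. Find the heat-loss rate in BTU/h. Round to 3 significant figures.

804 BTU/h

0.463/3.55 = 0.1304
9.87 × 4.13 = 40.76
R_total = 0.67 + 0.1304 + 40.76 + 2.23 + 0.16 = 43.95 ft²·°F·h/BTU
Q = A·ΔT/R = 468 × (73.6 − (-1.9)) / 43.95 = 803.9 BTU/h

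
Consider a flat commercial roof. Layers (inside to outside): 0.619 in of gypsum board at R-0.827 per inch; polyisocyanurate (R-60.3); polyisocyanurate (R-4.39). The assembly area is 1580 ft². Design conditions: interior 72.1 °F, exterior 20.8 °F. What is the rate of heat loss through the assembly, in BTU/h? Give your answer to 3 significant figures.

0.619 × 0.827 = 0.5119
R_total = 0.5119 + 60.3 + 4.39 = 65.2 ft²·°F·h/BTU
Q = A·ΔT/R = 1580 × (72.1 − 20.8) / 65.2 = 1243 BTU/h

1240 BTU/h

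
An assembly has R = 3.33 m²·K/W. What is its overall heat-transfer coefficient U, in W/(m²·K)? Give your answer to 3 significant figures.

0.300 W/(m²·K)

U = 1/R = 1/3.33 = 0.3003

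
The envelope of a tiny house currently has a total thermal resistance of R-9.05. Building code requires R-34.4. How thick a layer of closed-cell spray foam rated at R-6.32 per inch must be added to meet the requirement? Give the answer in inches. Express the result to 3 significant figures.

ΔR = 34.4 − 9.05 = 25.35 ft²·°F·h/BTU
L = ΔR / (R/in) = 25.35/6.32 = 4.011 in

4.01 in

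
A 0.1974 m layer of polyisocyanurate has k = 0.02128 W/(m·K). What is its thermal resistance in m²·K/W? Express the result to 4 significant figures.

9.276 m²·K/W

R = L/k = 0.1974/0.02128 = 9.2763 m²·K/W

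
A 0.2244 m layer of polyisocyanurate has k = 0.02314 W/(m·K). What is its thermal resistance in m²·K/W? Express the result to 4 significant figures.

R = L/k = 0.2244/0.02314 = 9.6975 m²·K/W

9.697 m²·K/W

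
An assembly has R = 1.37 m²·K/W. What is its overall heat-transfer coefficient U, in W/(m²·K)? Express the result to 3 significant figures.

0.730 W/(m²·K)

U = 1/R = 1/1.37 = 0.7299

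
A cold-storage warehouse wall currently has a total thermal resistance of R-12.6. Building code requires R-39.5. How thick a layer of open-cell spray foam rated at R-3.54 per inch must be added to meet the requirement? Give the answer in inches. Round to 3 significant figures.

ΔR = 39.5 − 12.6 = 26.9 ft²·°F·h/BTU
L = ΔR / (R/in) = 26.9/3.54 = 7.599 in

7.60 in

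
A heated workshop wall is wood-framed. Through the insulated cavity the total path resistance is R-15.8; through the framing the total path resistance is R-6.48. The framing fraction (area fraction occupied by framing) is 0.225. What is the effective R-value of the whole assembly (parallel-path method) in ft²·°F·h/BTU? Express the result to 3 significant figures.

U_eff = 0.775/15.8 + 0.225/6.48 = 0.04905 + 0.03472 = 0.08377
R_eff = 1/U_eff = 11.94 ft²·°F·h/BTU

11.9 ft²·°F·h/BTU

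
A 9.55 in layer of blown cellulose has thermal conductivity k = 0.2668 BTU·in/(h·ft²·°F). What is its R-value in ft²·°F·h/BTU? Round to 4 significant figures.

R = L/k = 9.55/0.2668 = 35.795 ft²·°F·h/BTU

35.79 ft²·°F·h/BTU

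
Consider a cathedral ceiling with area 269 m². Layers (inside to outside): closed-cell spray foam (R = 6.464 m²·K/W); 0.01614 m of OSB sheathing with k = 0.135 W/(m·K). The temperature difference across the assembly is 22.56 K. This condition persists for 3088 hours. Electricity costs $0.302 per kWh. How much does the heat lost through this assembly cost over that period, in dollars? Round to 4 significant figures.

0.01614/0.135 = 0.11956
R_total = 6.464 + 0.11956 = 6.5836 m²·K/W
Q = 269 × 22.56 / 6.5836 = 921.79 W
E = 921.79 W × 3088 h / 1000 = 2846.5 kWh
Cost = 2846.5 × 0.302 = $859.64

859.6 dollars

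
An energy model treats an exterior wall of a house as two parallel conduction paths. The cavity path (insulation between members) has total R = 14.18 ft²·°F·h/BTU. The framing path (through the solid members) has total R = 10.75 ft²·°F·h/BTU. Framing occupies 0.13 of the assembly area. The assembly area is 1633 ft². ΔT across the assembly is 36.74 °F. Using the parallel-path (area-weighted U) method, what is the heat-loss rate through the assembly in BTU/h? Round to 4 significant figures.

4407 BTU/h

U_eff = 0.87/14.18 + 0.13/10.75 = 0.061354 + 0.012093 = 0.073447
R_eff = 1/U_eff = 13.615 ft²·°F·h/BTU
Q = 1633 × 36.74 / 13.615 = 4406.6 BTU/h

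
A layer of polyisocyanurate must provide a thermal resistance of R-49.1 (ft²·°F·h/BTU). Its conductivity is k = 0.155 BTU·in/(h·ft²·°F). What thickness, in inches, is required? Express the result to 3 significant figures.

L = R × k = 49.1 × 0.155 = 7.611 in

7.61 in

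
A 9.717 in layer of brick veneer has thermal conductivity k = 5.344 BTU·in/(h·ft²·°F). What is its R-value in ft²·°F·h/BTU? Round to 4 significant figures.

R = L/k = 9.717/5.344 = 1.8183 ft²·°F·h/BTU

1.818 ft²·°F·h/BTU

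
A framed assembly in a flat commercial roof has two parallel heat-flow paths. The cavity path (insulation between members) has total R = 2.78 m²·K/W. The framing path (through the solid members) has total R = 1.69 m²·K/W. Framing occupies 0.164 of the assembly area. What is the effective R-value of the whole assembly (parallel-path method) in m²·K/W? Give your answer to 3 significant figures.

2.51 m²·K/W

U_eff = 0.836/2.78 + 0.164/1.69 = 0.3007 + 0.09704 = 0.3978
R_eff = 1/U_eff = 2.514 m²·K/W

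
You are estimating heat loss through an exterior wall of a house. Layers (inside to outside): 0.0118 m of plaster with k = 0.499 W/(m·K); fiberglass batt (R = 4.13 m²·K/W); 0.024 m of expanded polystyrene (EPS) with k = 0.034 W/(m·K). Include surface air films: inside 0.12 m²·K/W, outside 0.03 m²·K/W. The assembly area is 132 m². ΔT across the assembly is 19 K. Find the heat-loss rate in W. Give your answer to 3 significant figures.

0.0118/0.499 = 0.02365
0.024/0.034 = 0.7059
R_total = 0.12 + 0.02365 + 4.13 + 0.7059 + 0.03 = 5.01 m²·K/W
Q = A·ΔT/R = 132 × 19 / 5.01 = 500.6 W

501 W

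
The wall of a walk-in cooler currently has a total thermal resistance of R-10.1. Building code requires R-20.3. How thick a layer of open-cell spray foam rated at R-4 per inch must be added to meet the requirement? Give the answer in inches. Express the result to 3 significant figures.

ΔR = 20.3 − 10.1 = 10.2 ft²·°F·h/BTU
L = ΔR / (R/in) = 10.2/4 = 2.55 in

2.55 in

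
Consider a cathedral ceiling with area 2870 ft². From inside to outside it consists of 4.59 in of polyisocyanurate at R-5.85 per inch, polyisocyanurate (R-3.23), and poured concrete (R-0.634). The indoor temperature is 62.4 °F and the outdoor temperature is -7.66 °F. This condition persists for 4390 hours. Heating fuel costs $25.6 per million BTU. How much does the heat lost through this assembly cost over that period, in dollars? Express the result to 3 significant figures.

4.59 × 5.85 = 26.85
R_total = 26.85 + 3.23 + 0.634 = 30.72 ft²·°F·h/BTU
Q = 2870 × (62.4 − (-7.66)) / 30.72 = 6546 BTU/h
E = 6546 × 4390 = 28740000 BTU
Cost = 28740000/10⁶ × 25.6 = $735.7

736 dollars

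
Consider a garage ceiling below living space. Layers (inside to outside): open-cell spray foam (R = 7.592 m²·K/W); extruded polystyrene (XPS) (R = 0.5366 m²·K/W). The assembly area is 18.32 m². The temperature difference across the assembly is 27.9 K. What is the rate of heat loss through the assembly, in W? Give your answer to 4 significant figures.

62.88 W

R_total = 7.592 + 0.5366 = 8.1286 m²·K/W
Q = A·ΔT/R = 18.32 × 27.9 / 8.1286 = 62.88 W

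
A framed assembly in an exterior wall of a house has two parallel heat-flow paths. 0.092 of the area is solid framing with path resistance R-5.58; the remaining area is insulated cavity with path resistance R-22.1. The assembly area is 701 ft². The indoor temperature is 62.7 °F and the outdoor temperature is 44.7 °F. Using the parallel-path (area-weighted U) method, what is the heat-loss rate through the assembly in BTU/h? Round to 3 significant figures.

U_eff = 0.908/22.1 + 0.092/5.58 = 0.04109 + 0.01649 = 0.05757
R_eff = 1/U_eff = 17.37 ft²·°F·h/BTU
Q = 701 × (62.7 − 44.7) / 17.37 = 726.5 BTU/h

726 BTU/h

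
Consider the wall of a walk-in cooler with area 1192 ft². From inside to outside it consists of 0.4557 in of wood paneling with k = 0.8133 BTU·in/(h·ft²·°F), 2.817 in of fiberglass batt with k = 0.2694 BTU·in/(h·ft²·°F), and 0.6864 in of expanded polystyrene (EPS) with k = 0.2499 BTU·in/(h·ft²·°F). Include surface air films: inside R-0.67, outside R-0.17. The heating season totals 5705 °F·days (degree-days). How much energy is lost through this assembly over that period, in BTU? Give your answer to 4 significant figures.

0.4557/0.8133 = 0.56031
2.817/0.2694 = 10.457
0.6864/0.2499 = 2.7467
R_total = 0.67 + 0.56031 + 10.457 + 2.7467 + 0.17 = 14.604 ft²·°F·h/BTU
E = A × HDD × 24 / R = 1192 × 5705 × 24 / 14.604 = 11176000 BTU

11180000 BTU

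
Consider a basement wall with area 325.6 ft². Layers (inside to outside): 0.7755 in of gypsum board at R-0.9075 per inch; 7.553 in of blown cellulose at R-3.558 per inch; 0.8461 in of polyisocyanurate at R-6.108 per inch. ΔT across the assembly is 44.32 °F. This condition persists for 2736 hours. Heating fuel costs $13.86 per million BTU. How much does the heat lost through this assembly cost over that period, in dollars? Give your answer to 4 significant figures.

0.7755 × 0.9075 = 0.70377
7.553 × 3.558 = 26.874
0.8461 × 6.108 = 5.168
R_total = 0.70377 + 26.874 + 5.168 = 32.745 ft²·°F·h/BTU
Q = 325.6 × 44.32 / 32.745 = 440.69 BTU/h
E = 440.69 × 2736 = 1205700 BTU
Cost = 1205700/10⁶ × 13.86 = $16.711

16.71 dollars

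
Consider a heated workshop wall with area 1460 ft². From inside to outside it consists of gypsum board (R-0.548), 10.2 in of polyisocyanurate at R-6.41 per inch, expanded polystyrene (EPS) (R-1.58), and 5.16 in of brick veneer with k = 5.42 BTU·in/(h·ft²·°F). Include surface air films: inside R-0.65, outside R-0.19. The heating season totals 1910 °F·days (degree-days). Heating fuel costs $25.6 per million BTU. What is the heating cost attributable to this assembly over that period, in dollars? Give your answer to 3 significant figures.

24.7 dollars

10.2 × 6.41 = 65.38
5.16/5.42 = 0.952
R_total = 0.65 + 0.548 + 65.38 + 1.58 + 0.952 + 0.19 = 69.3 ft²·°F·h/BTU
E = A × HDD × 24 / R = 1460 × 1910 × 24 / 69.3 = 965700 BTU
Cost = 965700/10⁶ × 25.6 = $24.72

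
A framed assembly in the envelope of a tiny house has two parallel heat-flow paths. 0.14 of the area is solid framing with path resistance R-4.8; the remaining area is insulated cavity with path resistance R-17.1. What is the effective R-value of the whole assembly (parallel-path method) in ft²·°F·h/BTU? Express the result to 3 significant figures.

U_eff = 0.86/17.1 + 0.14/4.8 = 0.05029 + 0.02917 = 0.07946
R_eff = 1/U_eff = 12.59 ft²·°F·h/BTU

12.6 ft²·°F·h/BTU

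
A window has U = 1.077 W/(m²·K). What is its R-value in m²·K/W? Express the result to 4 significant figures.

0.9285 m²·K/W

R = 1/U = 1/1.077 = 0.92851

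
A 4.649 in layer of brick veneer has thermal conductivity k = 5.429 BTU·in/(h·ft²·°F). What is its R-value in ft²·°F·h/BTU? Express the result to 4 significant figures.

R = L/k = 4.649/5.429 = 0.85633 ft²·°F·h/BTU

0.8563 ft²·°F·h/BTU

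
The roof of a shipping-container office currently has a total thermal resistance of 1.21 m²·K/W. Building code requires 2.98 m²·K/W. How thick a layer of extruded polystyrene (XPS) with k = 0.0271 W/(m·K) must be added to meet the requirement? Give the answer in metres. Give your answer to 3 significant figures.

ΔR = 2.98 − 1.21 = 1.77 m²·K/W
L = ΔR × k = 1.77 × 0.0271 = 0.04797 m

0.0480 m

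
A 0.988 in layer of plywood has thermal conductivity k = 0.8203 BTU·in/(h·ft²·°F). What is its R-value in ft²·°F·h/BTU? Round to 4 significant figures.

1.204 ft²·°F·h/BTU

R = L/k = 0.988/0.8203 = 1.2044 ft²·°F·h/BTU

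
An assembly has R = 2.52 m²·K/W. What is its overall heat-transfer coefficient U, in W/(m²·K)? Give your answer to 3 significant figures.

0.397 W/(m²·K)

U = 1/R = 1/2.52 = 0.3968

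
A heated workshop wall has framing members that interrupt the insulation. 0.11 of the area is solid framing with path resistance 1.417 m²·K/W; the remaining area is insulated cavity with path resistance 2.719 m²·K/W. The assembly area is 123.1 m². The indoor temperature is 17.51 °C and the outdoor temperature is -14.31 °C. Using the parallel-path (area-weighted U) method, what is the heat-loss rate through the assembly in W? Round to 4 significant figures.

1586 W

U_eff = 0.89/2.719 + 0.11/1.417 = 0.32733 + 0.077629 = 0.40496
R_eff = 1/U_eff = 2.4694 m²·K/W
Q = 123.1 × (17.51 − (-14.31)) / 2.4694 = 1586.2 W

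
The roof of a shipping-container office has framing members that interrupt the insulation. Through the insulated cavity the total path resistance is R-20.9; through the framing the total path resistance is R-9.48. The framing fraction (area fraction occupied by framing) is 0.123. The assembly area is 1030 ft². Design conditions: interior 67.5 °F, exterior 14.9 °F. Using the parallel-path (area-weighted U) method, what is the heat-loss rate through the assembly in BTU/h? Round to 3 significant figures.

U_eff = 0.877/20.9 + 0.123/9.48 = 0.04196 + 0.01297 = 0.05494
R_eff = 1/U_eff = 18.2 ft²·°F·h/BTU
Q = 1030 × (67.5 − 14.9) / 18.2 = 2976 BTU/h

2980 BTU/h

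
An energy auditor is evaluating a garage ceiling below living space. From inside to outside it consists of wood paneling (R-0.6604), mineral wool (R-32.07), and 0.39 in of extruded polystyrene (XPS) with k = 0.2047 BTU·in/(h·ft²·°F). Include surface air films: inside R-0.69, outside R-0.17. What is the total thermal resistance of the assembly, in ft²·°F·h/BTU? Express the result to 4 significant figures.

35.50 ft²·°F·h/BTU

0.39/0.2047 = 1.9052
R_total = 0.69 + 0.6604 + 32.07 + 1.9052 + 0.17 = 35.496 ft²·°F·h/BTU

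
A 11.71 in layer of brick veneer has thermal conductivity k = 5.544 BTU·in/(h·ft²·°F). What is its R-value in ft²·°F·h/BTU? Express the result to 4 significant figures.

2.112 ft²·°F·h/BTU

R = L/k = 11.71/5.544 = 2.1122 ft²·°F·h/BTU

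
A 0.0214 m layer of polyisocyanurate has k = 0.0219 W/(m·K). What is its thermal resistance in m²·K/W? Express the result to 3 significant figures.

0.977 m²·K/W

R = L/k = 0.0214/0.0219 = 0.9772 m²·K/W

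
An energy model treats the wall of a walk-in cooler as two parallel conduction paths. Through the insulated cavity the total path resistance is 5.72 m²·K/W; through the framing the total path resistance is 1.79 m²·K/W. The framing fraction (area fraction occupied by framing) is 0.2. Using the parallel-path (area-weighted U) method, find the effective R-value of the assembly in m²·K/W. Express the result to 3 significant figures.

3.97 m²·K/W

U_eff = 0.8/5.72 + 0.2/1.79 = 0.1399 + 0.1117 = 0.2516
R_eff = 1/U_eff = 3.975 m²·K/W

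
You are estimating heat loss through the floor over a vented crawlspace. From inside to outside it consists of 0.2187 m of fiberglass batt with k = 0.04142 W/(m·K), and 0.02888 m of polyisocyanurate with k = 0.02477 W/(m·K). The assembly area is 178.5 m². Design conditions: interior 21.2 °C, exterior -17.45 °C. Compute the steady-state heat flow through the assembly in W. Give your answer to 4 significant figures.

1070 W

0.2187/0.04142 = 5.2801
0.02888/0.02477 = 1.1659
R_total = 5.2801 + 1.1659 = 6.446 m²·K/W
Q = A·ΔT/R = 178.5 × (21.2 − (-17.45)) / 6.446 = 1070.3 W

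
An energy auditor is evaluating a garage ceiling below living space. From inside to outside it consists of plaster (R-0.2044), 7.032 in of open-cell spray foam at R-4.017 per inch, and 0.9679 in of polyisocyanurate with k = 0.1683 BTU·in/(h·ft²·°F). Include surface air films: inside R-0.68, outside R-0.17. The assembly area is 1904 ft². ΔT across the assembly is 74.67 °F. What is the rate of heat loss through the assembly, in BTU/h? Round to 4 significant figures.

4056 BTU/h

7.032 × 4.017 = 28.248
0.9679/0.1683 = 5.751
R_total = 0.68 + 0.2044 + 28.248 + 5.751 + 0.17 = 35.053 ft²·°F·h/BTU
Q = A·ΔT/R = 1904 × 74.67 / 35.053 = 4055.9 BTU/h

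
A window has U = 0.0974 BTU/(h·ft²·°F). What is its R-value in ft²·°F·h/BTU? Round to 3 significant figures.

R = 1/U = 1/0.0974 = 10.27

10.3 ft²·°F·h/BTU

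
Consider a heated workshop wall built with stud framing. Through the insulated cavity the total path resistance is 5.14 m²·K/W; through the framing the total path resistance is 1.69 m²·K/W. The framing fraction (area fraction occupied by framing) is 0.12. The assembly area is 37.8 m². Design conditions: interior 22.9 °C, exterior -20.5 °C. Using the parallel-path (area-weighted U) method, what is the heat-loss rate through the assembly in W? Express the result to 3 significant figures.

397 W

U_eff = 0.88/5.14 + 0.12/1.69 = 0.1712 + 0.07101 = 0.2422
R_eff = 1/U_eff = 4.129 m²·K/W
Q = 37.8 × (22.9 − (-20.5)) / 4.129 = 397.4 W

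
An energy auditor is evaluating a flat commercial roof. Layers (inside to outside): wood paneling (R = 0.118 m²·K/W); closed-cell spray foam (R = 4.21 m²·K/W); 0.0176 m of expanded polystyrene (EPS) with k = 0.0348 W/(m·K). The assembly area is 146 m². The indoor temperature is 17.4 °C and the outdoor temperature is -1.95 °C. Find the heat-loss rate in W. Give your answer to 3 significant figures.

584 W

0.0176/0.0348 = 0.5057
R_total = 0.118 + 4.21 + 0.5057 = 4.834 m²·K/W
Q = A·ΔT/R = 146 × (17.4 − (-1.95)) / 4.834 = 584.5 W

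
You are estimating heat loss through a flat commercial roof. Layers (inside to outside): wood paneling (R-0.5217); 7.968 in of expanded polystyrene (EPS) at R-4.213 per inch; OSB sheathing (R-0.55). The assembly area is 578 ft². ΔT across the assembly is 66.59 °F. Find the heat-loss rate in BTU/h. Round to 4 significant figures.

7.968 × 4.213 = 33.569
R_total = 0.5217 + 33.569 + 0.55 = 34.641 ft²·°F·h/BTU
Q = A·ΔT/R = 578 × 66.59 / 34.641 = 1111.1 BTU/h

1111 BTU/h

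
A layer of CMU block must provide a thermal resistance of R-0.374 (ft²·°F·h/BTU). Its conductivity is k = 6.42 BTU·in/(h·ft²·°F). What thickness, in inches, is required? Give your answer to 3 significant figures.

2.40 in

L = R × k = 0.374 × 6.42 = 2.401 in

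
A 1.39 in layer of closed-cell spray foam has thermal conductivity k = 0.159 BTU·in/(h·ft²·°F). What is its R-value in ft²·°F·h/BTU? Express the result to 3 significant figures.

R = L/k = 1.39/0.159 = 8.742 ft²·°F·h/BTU

8.74 ft²·°F·h/BTU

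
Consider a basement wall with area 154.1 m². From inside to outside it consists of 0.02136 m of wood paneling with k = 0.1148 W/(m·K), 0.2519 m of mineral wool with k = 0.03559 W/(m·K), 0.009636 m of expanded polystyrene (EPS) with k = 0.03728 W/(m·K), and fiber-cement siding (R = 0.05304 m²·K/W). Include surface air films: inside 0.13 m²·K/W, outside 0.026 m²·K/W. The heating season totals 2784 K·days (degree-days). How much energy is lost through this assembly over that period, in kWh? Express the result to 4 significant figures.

0.02136/0.1148 = 0.18606
0.2519/0.03559 = 7.0778
0.009636/0.03728 = 0.25848
R_total = 0.13 + 0.18606 + 7.0778 + 0.25848 + 0.05304 + 0.026 = 7.7314 m²·K/W
E = A × HDD × 24 / R / 1000 = 154.1 × 2784 × 24 / 7.7314 / 1000 = 1331.8 kWh

1332 kWh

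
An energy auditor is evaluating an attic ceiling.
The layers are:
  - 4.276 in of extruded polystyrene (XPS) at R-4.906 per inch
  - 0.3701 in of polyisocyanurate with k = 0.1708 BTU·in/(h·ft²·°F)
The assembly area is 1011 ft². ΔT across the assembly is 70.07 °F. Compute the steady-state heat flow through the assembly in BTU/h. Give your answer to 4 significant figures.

4.276 × 4.906 = 20.978
0.3701/0.1708 = 2.1669
R_total = 20.978 + 2.1669 = 23.145 ft²·°F·h/BTU
Q = A·ΔT/R = 1011 × 70.07 / 23.145 = 3060.7 BTU/h

3061 BTU/h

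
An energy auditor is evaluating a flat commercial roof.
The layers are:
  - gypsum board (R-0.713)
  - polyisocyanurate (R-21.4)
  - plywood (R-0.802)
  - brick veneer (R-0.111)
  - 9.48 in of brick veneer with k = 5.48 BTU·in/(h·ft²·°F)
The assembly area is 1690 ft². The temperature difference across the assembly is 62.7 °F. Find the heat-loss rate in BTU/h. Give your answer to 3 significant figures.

9.48/5.48 = 1.73
R_total = 0.713 + 21.4 + 0.802 + 0.111 + 1.73 = 24.76 ft²·°F·h/BTU
Q = A·ΔT/R = 1690 × 62.7 / 24.76 = 4280 BTU/h

4280 BTU/h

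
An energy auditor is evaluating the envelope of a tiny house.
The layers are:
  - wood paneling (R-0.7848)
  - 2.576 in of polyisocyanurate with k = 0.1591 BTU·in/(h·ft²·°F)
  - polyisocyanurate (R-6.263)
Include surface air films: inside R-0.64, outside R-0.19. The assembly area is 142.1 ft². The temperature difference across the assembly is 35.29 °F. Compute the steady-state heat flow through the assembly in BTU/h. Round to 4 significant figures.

2.576/0.1591 = 16.191
R_total = 0.64 + 0.7848 + 16.191 + 6.263 + 0.19 = 24.069 ft²·°F·h/BTU
Q = A·ΔT/R = 142.1 × 35.29 / 24.069 = 208.35 BTU/h

208.3 BTU/h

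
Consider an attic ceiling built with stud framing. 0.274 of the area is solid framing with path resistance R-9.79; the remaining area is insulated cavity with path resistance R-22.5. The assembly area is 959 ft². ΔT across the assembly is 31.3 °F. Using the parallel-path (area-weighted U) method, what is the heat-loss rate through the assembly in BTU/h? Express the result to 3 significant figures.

U_eff = 0.726/22.5 + 0.274/9.79 = 0.03227 + 0.02799 = 0.06025
R_eff = 1/U_eff = 16.6 ft²·°F·h/BTU
Q = 959 × 31.3 / 16.6 = 1809 BTU/h

1810 BTU/h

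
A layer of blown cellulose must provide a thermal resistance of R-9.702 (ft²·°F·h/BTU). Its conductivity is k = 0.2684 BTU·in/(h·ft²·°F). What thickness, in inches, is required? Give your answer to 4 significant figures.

L = R × k = 9.702 × 0.2684 = 2.604 in

2.604 in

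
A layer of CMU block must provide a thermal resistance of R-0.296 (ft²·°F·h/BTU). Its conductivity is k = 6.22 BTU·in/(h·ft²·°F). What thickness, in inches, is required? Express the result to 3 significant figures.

1.84 in

L = R × k = 0.296 × 6.22 = 1.841 in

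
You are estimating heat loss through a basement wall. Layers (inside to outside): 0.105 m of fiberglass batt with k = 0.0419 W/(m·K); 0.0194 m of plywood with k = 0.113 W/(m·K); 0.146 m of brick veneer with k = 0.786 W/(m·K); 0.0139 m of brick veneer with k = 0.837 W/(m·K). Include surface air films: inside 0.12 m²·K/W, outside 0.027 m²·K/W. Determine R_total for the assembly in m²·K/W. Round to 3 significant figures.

3.03 m²·K/W

0.105/0.0419 = 2.506
0.0194/0.113 = 0.1717
0.146/0.786 = 0.1858
0.0139/0.837 = 0.01661
R_total = 0.12 + 2.506 + 0.1717 + 0.1858 + 0.01661 + 0.027 = 3.027 m²·K/W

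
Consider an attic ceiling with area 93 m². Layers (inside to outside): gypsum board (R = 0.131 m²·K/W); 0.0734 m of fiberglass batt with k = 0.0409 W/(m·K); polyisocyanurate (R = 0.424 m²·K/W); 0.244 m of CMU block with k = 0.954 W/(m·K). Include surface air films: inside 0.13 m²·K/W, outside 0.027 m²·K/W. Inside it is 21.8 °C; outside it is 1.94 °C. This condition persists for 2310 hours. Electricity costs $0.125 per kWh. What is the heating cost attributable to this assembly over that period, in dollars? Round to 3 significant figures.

0.0734/0.0409 = 1.795
0.244/0.954 = 0.2558
R_total = 0.13 + 0.131 + 1.795 + 0.424 + 0.2558 + 0.027 = 2.762 m²·K/W
Q = 93 × (21.8 − 1.94) / 2.762 = 668.6 W
E = 668.6 W × 2310 h / 1000 = 1545 kWh
Cost = 1545 × 0.125 = $193.1

193 dollars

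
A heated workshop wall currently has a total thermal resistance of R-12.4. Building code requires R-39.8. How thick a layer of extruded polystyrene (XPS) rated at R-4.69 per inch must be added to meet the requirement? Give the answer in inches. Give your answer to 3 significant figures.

ΔR = 39.8 − 12.4 = 27.4 ft²·°F·h/BTU
L = ΔR / (R/in) = 27.4/4.69 = 5.842 in

5.84 in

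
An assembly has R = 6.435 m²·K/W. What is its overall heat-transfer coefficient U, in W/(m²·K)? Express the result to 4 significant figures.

U = 1/R = 1/6.435 = 0.1554

0.1554 W/(m²·K)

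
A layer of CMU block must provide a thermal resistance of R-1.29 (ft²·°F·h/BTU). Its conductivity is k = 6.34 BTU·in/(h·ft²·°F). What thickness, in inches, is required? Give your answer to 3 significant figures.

L = R × k = 1.29 × 6.34 = 8.179 in

8.18 in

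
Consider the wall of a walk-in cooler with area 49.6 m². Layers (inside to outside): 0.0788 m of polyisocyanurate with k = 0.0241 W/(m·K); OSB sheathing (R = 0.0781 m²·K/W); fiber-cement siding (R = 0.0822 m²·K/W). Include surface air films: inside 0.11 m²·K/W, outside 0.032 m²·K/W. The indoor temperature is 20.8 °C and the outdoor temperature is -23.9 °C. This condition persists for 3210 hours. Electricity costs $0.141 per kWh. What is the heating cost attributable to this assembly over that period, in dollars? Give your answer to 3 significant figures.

281 dollars

0.0788/0.0241 = 3.27
R_total = 0.11 + 3.27 + 0.0781 + 0.0822 + 0.032 = 3.572 m²·K/W
Q = 49.6 × (20.8 − (-23.9)) / 3.572 = 620.7 W
E = 620.7 W × 3210 h / 1000 = 1992 kWh
Cost = 1992 × 0.141 = $280.9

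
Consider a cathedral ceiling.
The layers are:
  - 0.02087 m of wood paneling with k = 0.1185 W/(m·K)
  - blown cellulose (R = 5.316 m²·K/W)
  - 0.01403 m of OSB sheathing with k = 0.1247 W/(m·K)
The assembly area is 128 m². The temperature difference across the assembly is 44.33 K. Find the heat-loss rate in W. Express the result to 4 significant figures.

0.02087/0.1185 = 0.17612
0.01403/0.1247 = 0.11251
R_total = 0.17612 + 5.316 + 0.11251 = 5.6046 m²·K/W
Q = A·ΔT/R = 128 × 44.33 / 5.6046 = 1012.4 W

1012 W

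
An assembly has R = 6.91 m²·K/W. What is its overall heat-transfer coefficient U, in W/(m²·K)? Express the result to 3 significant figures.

0.145 W/(m²·K)

U = 1/R = 1/6.91 = 0.1447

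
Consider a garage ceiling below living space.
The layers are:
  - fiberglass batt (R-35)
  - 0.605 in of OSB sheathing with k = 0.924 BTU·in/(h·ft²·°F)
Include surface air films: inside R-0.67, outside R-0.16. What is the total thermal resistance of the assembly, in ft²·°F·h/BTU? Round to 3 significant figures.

0.605/0.924 = 0.6548
R_total = 0.67 + 35 + 0.6548 + 0.16 = 36.48 ft²·°F·h/BTU

36.5 ft²·°F·h/BTU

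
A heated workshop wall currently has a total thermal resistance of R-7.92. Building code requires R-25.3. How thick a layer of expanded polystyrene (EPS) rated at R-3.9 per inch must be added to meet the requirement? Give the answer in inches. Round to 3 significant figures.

4.46 in

ΔR = 25.3 − 7.92 = 17.38 ft²·°F·h/BTU
L = ΔR / (R/in) = 17.38/3.9 = 4.456 in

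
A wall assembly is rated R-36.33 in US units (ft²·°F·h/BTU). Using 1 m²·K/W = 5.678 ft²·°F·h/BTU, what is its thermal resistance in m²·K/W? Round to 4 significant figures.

6.398 m²·K/W

R_SI = 36.33/5.678 = 6.3984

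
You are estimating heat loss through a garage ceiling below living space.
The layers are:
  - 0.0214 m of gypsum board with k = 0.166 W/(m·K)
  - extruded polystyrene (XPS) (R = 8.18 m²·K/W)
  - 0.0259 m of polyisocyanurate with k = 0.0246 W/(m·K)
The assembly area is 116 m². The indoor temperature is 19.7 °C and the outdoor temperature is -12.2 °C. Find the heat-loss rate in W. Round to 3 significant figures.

395 W

0.0214/0.166 = 0.1289
0.0259/0.0246 = 1.053
R_total = 0.1289 + 8.18 + 1.053 = 9.362 m²·K/W
Q = A·ΔT/R = 116 × (19.7 − (-12.2)) / 9.362 = 395.3 W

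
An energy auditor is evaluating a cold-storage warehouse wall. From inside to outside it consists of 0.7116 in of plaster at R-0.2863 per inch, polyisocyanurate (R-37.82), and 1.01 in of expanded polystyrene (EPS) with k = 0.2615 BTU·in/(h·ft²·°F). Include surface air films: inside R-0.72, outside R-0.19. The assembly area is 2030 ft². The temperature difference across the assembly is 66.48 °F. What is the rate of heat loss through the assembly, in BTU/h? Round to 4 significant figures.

0.7116 × 0.2863 = 0.20373
1.01/0.2615 = 3.8623
R_total = 0.72 + 0.20373 + 37.82 + 3.8623 + 0.19 = 42.796 ft²·°F·h/BTU
Q = A·ΔT/R = 2030 × 66.48 / 42.796 = 3153.4 BTU/h

3153 BTU/h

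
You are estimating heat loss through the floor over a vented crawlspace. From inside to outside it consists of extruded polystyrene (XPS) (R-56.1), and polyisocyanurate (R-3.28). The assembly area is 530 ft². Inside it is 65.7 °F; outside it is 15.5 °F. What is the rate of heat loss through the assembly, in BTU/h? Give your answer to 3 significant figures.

448 BTU/h

R_total = 56.1 + 3.28 = 59.38 ft²·°F·h/BTU
Q = A·ΔT/R = 530 × (65.7 − 15.5) / 59.38 = 448.1 BTU/h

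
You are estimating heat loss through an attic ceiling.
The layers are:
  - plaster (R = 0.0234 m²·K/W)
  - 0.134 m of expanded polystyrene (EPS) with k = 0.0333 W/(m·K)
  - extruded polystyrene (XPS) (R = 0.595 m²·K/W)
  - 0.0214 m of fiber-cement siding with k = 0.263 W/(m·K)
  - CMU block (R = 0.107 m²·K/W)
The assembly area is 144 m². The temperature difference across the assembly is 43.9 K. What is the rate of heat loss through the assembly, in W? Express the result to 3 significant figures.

1310 W

0.134/0.0333 = 4.024
0.0214/0.263 = 0.08137
R_total = 0.0234 + 4.024 + 0.595 + 0.08137 + 0.107 = 4.831 m²·K/W
Q = A·ΔT/R = 144 × 43.9 / 4.831 = 1309 W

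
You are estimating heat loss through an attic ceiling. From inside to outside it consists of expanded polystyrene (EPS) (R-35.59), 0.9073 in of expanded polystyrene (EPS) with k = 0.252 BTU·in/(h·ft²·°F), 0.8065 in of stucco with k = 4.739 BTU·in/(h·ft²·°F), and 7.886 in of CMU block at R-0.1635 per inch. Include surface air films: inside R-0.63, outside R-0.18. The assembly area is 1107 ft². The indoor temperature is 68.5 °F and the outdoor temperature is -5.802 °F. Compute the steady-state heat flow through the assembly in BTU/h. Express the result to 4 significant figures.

1984 BTU/h

0.9073/0.252 = 3.6004
0.8065/4.739 = 0.17018
7.886 × 0.1635 = 1.2894
R_total = 0.63 + 35.59 + 3.6004 + 0.17018 + 1.2894 + 0.18 = 41.46 ft²·°F·h/BTU
Q = A·ΔT/R = 1107 × (68.5 − (-5.802)) / 41.46 = 1983.9 BTU/h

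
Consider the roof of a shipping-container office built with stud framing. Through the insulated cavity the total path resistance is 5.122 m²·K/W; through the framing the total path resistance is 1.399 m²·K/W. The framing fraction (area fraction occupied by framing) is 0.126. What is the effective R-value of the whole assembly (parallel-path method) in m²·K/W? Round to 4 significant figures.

3.836 m²·K/W

U_eff = 0.874/5.122 + 0.126/1.399 = 0.17064 + 0.090064 = 0.2607
R_eff = 1/U_eff = 3.8358 m²·K/W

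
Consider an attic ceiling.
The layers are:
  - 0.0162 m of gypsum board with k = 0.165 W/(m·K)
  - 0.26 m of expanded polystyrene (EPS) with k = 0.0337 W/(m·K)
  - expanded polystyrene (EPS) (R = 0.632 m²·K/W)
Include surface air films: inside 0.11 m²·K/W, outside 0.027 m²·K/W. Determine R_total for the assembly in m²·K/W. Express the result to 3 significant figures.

0.0162/0.165 = 0.09818
0.26/0.0337 = 7.715
R_total = 0.11 + 0.09818 + 7.715 + 0.632 + 0.027 = 8.582 m²·K/W

8.58 m²·K/W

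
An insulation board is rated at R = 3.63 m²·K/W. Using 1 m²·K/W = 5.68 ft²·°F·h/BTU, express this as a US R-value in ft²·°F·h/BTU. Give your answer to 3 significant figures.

R_US = 3.63 × 5.68 = 20.62

20.6 ft²·°F·h/BTU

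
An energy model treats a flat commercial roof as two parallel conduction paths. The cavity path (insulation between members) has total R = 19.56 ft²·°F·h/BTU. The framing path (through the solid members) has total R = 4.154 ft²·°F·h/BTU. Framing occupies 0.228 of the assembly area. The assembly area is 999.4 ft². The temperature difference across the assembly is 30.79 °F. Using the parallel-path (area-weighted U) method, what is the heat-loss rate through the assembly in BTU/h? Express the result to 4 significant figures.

U_eff = 0.772/19.56 + 0.228/4.154 = 0.039468 + 0.054887 = 0.094355
R_eff = 1/U_eff = 10.598 ft²·°F·h/BTU
Q = 999.4 × 30.79 / 10.598 = 2903.5 BTU/h

2903 BTU/h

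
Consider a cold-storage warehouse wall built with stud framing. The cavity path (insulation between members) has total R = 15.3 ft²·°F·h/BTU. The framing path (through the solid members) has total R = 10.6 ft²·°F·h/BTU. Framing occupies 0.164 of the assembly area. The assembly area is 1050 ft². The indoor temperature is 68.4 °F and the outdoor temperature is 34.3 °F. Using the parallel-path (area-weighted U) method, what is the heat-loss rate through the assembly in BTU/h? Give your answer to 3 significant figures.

U_eff = 0.836/15.3 + 0.164/10.6 = 0.05464 + 0.01547 = 0.07011
R_eff = 1/U_eff = 14.26 ft²·°F·h/BTU
Q = 1050 × (68.4 − 34.3) / 14.26 = 2510 BTU/h

2510 BTU/h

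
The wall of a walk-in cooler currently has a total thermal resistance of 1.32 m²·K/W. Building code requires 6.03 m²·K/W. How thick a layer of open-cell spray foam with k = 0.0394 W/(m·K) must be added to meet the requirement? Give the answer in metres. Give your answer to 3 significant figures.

0.186 m

ΔR = 6.03 − 1.32 = 4.71 m²·K/W
L = ΔR × k = 4.71 × 0.0394 = 0.1856 m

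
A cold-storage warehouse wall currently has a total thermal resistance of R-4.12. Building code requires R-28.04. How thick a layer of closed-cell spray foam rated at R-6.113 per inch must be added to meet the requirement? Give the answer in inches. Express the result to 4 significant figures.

3.913 in

ΔR = 28.04 − 4.12 = 23.92 ft²·°F·h/BTU
L = ΔR / (R/in) = 23.92/6.113 = 3.913 in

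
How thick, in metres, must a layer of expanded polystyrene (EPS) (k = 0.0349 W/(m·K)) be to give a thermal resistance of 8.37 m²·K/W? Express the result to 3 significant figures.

0.292 m

L = R·k = 8.37 × 0.0349 = 0.2921 m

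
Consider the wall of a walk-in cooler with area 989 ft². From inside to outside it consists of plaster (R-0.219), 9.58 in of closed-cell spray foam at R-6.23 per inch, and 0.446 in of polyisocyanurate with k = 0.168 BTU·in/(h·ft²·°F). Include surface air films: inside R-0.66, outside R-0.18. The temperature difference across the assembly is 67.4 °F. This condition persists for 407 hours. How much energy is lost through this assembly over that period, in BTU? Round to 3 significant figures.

428000 BTU

9.58 × 6.23 = 59.68
0.446/0.168 = 2.655
R_total = 0.66 + 0.219 + 59.68 + 2.655 + 0.18 = 63.4 ft²·°F·h/BTU
Q = 989 × 67.4 / 63.4 = 1051 BTU/h
E = 1051 × 407 = 427900 BTU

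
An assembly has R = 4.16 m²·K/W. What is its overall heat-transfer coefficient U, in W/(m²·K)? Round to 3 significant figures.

U = 1/R = 1/4.16 = 0.2404

0.240 W/(m²·K)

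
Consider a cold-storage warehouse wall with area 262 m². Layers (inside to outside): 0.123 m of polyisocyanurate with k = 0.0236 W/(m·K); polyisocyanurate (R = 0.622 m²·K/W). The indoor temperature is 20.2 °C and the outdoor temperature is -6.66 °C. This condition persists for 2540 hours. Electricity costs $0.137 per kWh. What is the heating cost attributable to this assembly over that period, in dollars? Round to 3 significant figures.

420 dollars

0.123/0.0236 = 5.212
R_total = 5.212 + 0.622 = 5.834 m²·K/W
Q = 262 × (20.2 − (-6.66)) / 5.834 = 1206 W
E = 1206 W × 2540 h / 1000 = 3064 kWh
Cost = 3064 × 0.137 = $419.8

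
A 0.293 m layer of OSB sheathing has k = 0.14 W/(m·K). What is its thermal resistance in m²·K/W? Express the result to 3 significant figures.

R = L/k = 0.293/0.14 = 2.093 m²·K/W

2.09 m²·K/W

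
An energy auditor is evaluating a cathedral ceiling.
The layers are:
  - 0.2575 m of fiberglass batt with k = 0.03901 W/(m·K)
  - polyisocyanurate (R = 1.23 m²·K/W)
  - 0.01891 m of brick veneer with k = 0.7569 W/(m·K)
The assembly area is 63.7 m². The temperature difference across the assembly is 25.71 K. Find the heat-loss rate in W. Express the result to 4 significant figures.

0.2575/0.03901 = 6.6009
0.01891/0.7569 = 0.024983
R_total = 6.6009 + 1.23 + 0.024983 = 7.8559 m²·K/W
Q = A·ΔT/R = 63.7 × 25.71 / 7.8559 = 208.47 W

208.5 W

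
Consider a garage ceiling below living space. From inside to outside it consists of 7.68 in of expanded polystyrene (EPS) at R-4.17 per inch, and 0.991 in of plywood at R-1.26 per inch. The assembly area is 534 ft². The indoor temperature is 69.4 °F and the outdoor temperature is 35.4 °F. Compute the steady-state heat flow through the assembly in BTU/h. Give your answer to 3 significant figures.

7.68 × 4.17 = 32.03
0.991 × 1.26 = 1.249
R_total = 32.03 + 1.249 = 33.27 ft²·°F·h/BTU
Q = A·ΔT/R = 534 × (69.4 − 35.4) / 33.27 = 545.6 BTU/h

546 BTU/h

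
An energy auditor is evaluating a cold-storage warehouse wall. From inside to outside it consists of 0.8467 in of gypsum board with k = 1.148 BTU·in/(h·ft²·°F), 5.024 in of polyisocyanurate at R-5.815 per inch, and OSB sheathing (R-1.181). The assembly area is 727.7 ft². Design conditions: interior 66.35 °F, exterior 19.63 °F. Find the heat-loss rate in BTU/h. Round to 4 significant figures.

0.8467/1.148 = 0.73754
5.024 × 5.815 = 29.215
R_total = 0.73754 + 29.215 + 1.181 = 31.133 ft²·°F·h/BTU
Q = A·ΔT/R = 727.7 × (66.35 − 19.63) / 31.133 = 1092 BTU/h

1092 BTU/h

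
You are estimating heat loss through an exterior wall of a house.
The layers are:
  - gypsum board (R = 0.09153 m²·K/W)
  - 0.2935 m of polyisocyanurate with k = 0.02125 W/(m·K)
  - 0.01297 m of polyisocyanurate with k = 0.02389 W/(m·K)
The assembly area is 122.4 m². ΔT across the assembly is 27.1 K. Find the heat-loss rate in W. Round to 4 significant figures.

229.6 W

0.2935/0.02125 = 13.812
0.01297/0.02389 = 0.5429
R_total = 0.09153 + 13.812 + 0.5429 = 14.446 m²·K/W
Q = A·ΔT/R = 122.4 × 27.1 / 14.446 = 229.61 W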